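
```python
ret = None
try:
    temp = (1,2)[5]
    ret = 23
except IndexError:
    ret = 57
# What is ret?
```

Step-by-step execution trace:
1. `temp = (1,2)[5]` raises IndexError.
2. `ret = 23` is not reached.
3. `except IndexError` matches → ret = 57.
Result: 57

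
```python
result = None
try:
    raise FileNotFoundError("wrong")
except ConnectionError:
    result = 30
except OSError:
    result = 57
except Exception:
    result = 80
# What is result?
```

Step-by-step execution trace:
1. `raise FileNotFoundError(...)` raises FileNotFoundError.
2. `except ConnectionError` does not match (FileNotFoundError is not a subclass of ConnectionError); skipped.
3. `except OSError` matches (FileNotFoundError is a subclass of OSError) → result = 57.
4. `except Exception` is not reached.
Result: 57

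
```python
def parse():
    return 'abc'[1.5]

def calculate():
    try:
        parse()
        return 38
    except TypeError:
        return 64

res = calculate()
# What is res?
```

Step-by-step execution trace:
1. `calculate()` calls `parse()`.
2. `parse()` evaluates `'abc'[1.5]`, which raises TypeError; it propagates to the caller.
3. `return 38` is not reached.
4. `except TypeError` in calculate matches → returns 64.
5. res = 64.
Result: 64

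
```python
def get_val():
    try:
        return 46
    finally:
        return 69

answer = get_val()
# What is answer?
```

Step-by-step execution trace:
1. `get_val()` enters try: `return 46` sets pending return value 46.
2. Before returning, `finally: return 69` runs and overrides the pending return.
3. get_val() returns 69 → answer = 69.
Result: 69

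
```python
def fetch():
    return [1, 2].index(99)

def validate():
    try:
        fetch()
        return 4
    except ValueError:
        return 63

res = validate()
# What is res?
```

Step-by-step execution trace:
1. `validate()` calls `fetch()`.
2. `fetch()` evaluates `[1, 2].index(99)`, which raises ValueError; it propagates to the caller.
3. `return 4` is not reached.
4. `except ValueError` in validate matches → returns 63.
5. res = 63.
Result: 63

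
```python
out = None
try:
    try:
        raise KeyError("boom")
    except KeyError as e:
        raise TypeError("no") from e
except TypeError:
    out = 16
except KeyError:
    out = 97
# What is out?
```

Step-by-step execution trace:
1. Inner try raises KeyError; inner `except KeyError as e` catches it.
2. `raise TypeError(...) from e` raises TypeError (KeyError is attached as __cause__, but only TypeError is active).
3. Outer `except TypeError` matches → out = 16.
4. `except KeyError` is not reached.
Result: 16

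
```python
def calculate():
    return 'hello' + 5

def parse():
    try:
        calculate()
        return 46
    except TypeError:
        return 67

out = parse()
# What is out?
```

Step-by-step execution trace:
1. `parse()` calls `calculate()`.
2. `calculate()` evaluates `'hello' + 5`, which raises TypeError; it propagates to the caller.
3. `return 46` is not reached.
4. `except TypeError` in parse matches → returns 67.
5. out = 67.
Result: 67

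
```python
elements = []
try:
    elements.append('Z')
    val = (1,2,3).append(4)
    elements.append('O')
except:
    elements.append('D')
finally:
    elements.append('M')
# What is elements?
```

Step-by-step execution trace:
1. try: `elements.append('Z')` → elements = ['Z'].
2. `val = (1,2,3).append(4)` raises AttributeError; `elements.append('O')` is not reached.
3. bare `except` matches → `elements.append('D')` → elements = ['Z', 'D'].
4. finally always runs: `elements.append('M')` → elements = ['Z', 'D', 'M'].
Result: ['Z', 'D', 'M']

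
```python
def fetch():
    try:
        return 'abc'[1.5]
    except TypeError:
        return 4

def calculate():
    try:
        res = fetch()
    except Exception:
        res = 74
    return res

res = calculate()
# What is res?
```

Step-by-step execution trace:
1. `calculate()` calls `fetch()`.
2. In fetch: `'abc'[1.5]` raises TypeError; `except TypeError` catches it → returns 4.
3. In calculate: `res = fetch()` → res = 4. No exception reaches calculate.
4. `except Exception` is skipped; calculate returns 4.
5. res = 4.
Result: 4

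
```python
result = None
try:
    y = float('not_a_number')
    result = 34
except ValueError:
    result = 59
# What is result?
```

Step-by-step execution trace:
1. `y = float('not_a_number')` raises ValueError.
2. `result = 34` is not reached.
3. `except ValueError` matches → result = 59.
Result: 59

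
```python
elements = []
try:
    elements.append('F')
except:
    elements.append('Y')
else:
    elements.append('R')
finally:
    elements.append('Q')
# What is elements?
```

Step-by-step execution trace:
1. try: `elements.append('F')` → elements = ['F']. No exception raised.
2. `except` is skipped.
3. `else` runs: `elements.append('R')` → elements = ['F', 'R'].
4. `finally` always runs: `elements.append('Q')` → elements = ['F', 'R', 'Q'].
Result: ['F', 'R', 'Q']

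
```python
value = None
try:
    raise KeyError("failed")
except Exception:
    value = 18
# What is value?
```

Step-by-step execution trace:
1. `raise KeyError(...)` raises KeyError.
2. `except Exception` matches (KeyError is a subclass of Exception) → value = 18.
Result: 18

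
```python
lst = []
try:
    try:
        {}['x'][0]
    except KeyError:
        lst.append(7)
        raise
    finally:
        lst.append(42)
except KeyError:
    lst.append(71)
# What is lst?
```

Step-by-step execution trace:
1. Inner try: `{}['x'][0]` raises KeyError.
2. Inner `except KeyError` matches → `lst.append(7)` → lst = [7].
3. bare `raise` re-raises KeyError.
4. Inner `finally` runs during unwinding: `lst.append(42)` → lst = [7, 42].
5. Outer `except KeyError` matches → `lst.append(71)` → lst = [7, 42, 71].
Result: [7, 42, 71]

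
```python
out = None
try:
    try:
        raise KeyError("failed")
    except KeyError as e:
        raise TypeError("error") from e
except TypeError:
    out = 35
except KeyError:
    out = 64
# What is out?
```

Step-by-step execution trace:
1. Inner try raises KeyError; inner `except KeyError as e` catches it.
2. `raise TypeError(...) from e` raises TypeError (KeyError is attached as __cause__, but only TypeError is active).
3. Outer `except TypeError` matches → out = 35.
4. `except KeyError` is not reached.
Result: 35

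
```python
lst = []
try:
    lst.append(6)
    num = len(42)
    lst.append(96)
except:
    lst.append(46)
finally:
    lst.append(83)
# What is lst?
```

Step-by-step execution trace:
1. try: `lst.append(6)` → lst = [6].
2. `num = len(42)` raises TypeError; `lst.append(96)` is not reached.
3. bare `except` matches → `lst.append(46)` → lst = [6, 46].
4. finally always runs: `lst.append(83)` → lst = [6, 46, 83].
Result: [6, 46, 83]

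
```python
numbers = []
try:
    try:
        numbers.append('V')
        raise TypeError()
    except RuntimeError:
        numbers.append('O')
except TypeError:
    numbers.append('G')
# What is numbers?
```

Step-by-step execution trace:
1. Inner try: `numbers.append('V')` → numbers = ['V'].
2. `raise TypeError()` raises TypeError.
3. Inner `except RuntimeError` does not match TypeError; exception propagates to outer try.
4. Outer `except TypeError` matches → `numbers.append('G')` → numbers = ['V', 'G'].
Result: ['V', 'G']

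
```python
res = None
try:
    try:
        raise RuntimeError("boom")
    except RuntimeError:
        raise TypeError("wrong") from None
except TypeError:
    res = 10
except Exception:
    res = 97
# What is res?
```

Step-by-step execution trace:
1. Inner try raises RuntimeError; inner `except RuntimeError` catches it.
2. `raise TypeError(...) from None` raises TypeError (from None suppresses __context__, but the active exception is still TypeError).
3. Outer `except TypeError` matches → res = 10.
4. `except Exception` is not reached.
Result: 10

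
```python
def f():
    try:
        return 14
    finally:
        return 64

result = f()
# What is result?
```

Step-by-step execution trace:
1. `f()` enters try: `return 14` sets pending return value 14.
2. Before returning, `finally: return 64` runs and overrides the pending return.
3. f() returns 64 → result = 64.
Result: 64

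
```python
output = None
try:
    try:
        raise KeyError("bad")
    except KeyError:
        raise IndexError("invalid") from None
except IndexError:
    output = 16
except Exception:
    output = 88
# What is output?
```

Step-by-step execution trace:
1. Inner try raises KeyError; inner `except KeyError` catches it.
2. `raise IndexError(...) from None` raises IndexError (from None suppresses __context__, but the active exception is still IndexError).
3. Outer `except IndexError` matches → output = 16.
4. `except Exception` is not reached.
Result: 16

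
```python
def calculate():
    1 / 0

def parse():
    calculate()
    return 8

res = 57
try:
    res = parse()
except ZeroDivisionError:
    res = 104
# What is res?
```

Step-by-step execution trace:
1. res starts at 57.
2. try: `parse()` calls `calculate()`.
3. `calculate()` evaluates `1 / 0`, which raises ZeroDivisionError; it propagates through parse (uncaught).
4. `return 8` in parse is not reached; the assignment to res does not complete.
5. `except ZeroDivisionError` matches → res = 104.
Result: 104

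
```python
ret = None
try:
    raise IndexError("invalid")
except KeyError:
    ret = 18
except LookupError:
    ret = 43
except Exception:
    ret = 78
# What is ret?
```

Step-by-step execution trace:
1. `raise IndexError(...)` raises IndexError.
2. `except KeyError` does not match (IndexError is not a subclass of KeyError); skipped.
3. `except LookupError` matches (IndexError is a subclass of LookupError) → ret = 43.
4. `except Exception` is not reached.
Result: 43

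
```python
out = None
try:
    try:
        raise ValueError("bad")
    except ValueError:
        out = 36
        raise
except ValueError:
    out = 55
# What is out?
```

Step-by-step execution trace:
1. Inner try: `raise ValueError("bad")` raises ValueError.
2. Inner `except ValueError` matches → out = 36.
3. bare `raise` re-raises the same ValueError.
4. Outer `except ValueError` matches → out = 55.
Result: 55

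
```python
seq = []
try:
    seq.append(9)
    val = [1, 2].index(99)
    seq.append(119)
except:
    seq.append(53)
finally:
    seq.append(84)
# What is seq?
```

Step-by-step execution trace:
1. try: `seq.append(9)` → seq = [9].
2. `val = [1, 2].index(99)` raises ValueError; `seq.append(119)` is not reached.
3. bare `except` matches → `seq.append(53)` → seq = [9, 53].
4. finally always runs: `seq.append(84)` → seq = [9, 53, 84].
Result: [9, 53, 84]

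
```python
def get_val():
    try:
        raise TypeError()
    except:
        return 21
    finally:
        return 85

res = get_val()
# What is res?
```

Step-by-step execution trace:
1. `get_val()` enters try: `raise TypeError()` raises TypeError.
2. bare `except` matches → `return 21` sets pending return value 21.
3. Before returning, `finally: return 85` runs and overrides the pending return.
4. get_val() returns 85 → res = 85.
Result: 85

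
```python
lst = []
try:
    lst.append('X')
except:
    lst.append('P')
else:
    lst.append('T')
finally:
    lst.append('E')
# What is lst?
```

Step-by-step execution trace:
1. try: `lst.append('X')` → lst = ['X']. No exception raised.
2. `except` is skipped.
3. `else` runs: `lst.append('T')` → lst = ['X', 'T'].
4. `finally` always runs: `lst.append('E')` → lst = ['X', 'T', 'E'].
Result: ['X', 'T', 'E']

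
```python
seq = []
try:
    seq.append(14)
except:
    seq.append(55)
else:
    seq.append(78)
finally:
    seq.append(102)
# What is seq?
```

Step-by-step execution trace:
1. try: `seq.append(14)` → seq = [14]. No exception raised.
2. `except` is skipped.
3. `else` runs: `seq.append(78)` → seq = [14, 78].
4. `finally` always runs: `seq.append(102)` → seq = [14, 78, 102].
Result: [14, 78, 102]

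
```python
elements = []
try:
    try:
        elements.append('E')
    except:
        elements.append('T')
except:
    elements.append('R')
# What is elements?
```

Step-by-step execution trace:
1. Inner try: `elements.append('E')` → elements = ['E']. No exception raised.
2. Inner `except` is skipped.
3. Inner try completes normally; outer `except` is skipped.
Result: ['E']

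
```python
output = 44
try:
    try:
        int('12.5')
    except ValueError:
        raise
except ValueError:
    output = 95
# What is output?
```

Step-by-step execution trace:
1. Inner try: `int('12.5')` raises ValueError.
2. Inner `except ValueError` matches; bare `raise` re-raises the same ValueError.
3. Outer `except ValueError` matches → output = 95.
Result: 95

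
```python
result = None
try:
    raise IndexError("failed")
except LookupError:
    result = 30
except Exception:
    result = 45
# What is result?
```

Step-by-step execution trace:
1. `raise IndexError(...)` raises IndexError.
2. `except LookupError` matches (IndexError is a subclass of LookupError) → result = 30.
3. `except Exception` is not reached.
Result: 30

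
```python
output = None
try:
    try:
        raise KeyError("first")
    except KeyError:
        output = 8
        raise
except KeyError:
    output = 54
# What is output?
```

Step-by-step execution trace:
1. Inner try: `raise KeyError("first")` raises KeyError.
2. Inner `except KeyError` matches → output = 8.
3. bare `raise` re-raises the same KeyError.
4. Outer `except KeyError` matches → output = 54.
Result: 54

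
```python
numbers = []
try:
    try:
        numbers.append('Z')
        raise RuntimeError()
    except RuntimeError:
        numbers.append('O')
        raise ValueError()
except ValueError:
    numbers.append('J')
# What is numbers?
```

Step-by-step execution trace:
1. Inner try: `numbers.append('Z')` → numbers = ['Z'].
2. `raise RuntimeError()` raises RuntimeError.
3. Inner `except RuntimeError` matches → `numbers.append('O')` → numbers = ['Z', 'O'].
4. `raise ValueError()` raises ValueError; propagates to outer try.
5. Outer `except ValueError` matches → `numbers.append('J')` → numbers = ['Z', 'O', 'J'].
Result: ['Z', 'O', 'J']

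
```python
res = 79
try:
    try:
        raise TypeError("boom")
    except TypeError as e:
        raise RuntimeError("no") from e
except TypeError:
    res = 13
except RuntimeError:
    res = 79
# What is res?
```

Step-by-step execution trace:
1. Inner try raises TypeError; inner `except TypeError as e` catches it.
2. `raise RuntimeError(...) from e` raises RuntimeError (TypeError is attached as __cause__, but only RuntimeError is active).
3. Outer `except TypeError` does not match RuntimeError; skipped.
4. Outer `except RuntimeError` matches → res = 79.
Result: 79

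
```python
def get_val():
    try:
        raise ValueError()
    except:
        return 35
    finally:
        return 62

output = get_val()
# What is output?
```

Step-by-step execution trace:
1. `get_val()` enters try: `raise ValueError()` raises ValueError.
2. bare `except` matches → `return 35` sets pending return value 35.
3. Before returning, `finally: return 62` runs and overrides the pending return.
4. get_val() returns 62 → output = 62.
Result: 62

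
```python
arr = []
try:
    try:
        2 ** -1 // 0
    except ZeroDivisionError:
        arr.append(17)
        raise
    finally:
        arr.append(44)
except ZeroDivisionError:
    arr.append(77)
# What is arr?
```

Step-by-step execution trace:
1. Inner try: `2 ** -1 // 0` raises ZeroDivisionError.
2. Inner `except ZeroDivisionError` matches → `arr.append(17)` → arr = [17].
3. bare `raise` re-raises ZeroDivisionError.
4. Inner `finally` runs during unwinding: `arr.append(44)` → arr = [17, 44].
5. Outer `except ZeroDivisionError` matches → `arr.append(77)` → arr = [17, 44, 77].
Result: [17, 44, 77]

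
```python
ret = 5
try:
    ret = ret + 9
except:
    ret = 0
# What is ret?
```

Step-by-step execution trace:
1. ret starts at 5.
2. try: `ret = ret + 9` → ret = 14. No exception raised.
3. `except` is skipped.
Result: 14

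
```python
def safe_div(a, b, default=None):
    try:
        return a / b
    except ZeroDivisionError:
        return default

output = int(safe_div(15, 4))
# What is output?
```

Step-by-step execution trace:
1. `safe_div(15, 4)` enters try: `return 15 / 4` → returns 3.75. No exception raised.
2. `except ZeroDivisionError` is skipped.
3. `int(3.75)` → 3 → output = 3.
Result: 3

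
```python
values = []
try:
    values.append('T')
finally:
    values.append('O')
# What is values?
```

Step-by-step execution trace:
1. try: `values.append('T')` → values = ['T'].
2. The try body completes without raising.
3. finally always runs: `values.append('O')` → values = ['T', 'O'].
Result: ['T', 'O']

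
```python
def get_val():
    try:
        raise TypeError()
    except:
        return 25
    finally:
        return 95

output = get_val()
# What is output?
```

Step-by-step execution trace:
1. `get_val()` enters try: `raise TypeError()` raises TypeError.
2. bare `except` matches → `return 25` sets pending return value 25.
3. Before returning, `finally: return 95` runs and overrides the pending return.
4. get_val() returns 95 → output = 95.
Result: 95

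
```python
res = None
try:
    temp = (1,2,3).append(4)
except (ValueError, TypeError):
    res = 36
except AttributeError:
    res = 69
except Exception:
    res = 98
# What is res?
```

Step-by-step execution trace:
1. `temp = (1,2,3).append(4)` raises AttributeError.
2. `except (ValueError, TypeError)` does not match AttributeError; skipped.
3. `except AttributeError` matches (exact type match) → res = 69.
4. `except Exception` is not reached.
Result: 69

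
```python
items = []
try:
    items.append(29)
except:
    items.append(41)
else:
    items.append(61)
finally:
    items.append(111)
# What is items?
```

Step-by-step execution trace:
1. try: `items.append(29)` → items = [29]. No exception raised.
2. `except` is skipped.
3. `else` runs: `items.append(61)` → items = [29, 61].
4. `finally` always runs: `items.append(111)` → items = [29, 61, 111].
Result: [29, 61, 111]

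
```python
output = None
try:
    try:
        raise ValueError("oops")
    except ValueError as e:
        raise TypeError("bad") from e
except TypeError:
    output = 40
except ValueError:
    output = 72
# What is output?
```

Step-by-step execution trace:
1. Inner try raises ValueError; inner `except ValueError as e` catches it.
2. `raise TypeError(...) from e` raises TypeError (ValueError is attached as __cause__, but only TypeError is active).
3. Outer `except TypeError` matches → output = 40.
4. `except ValueError` is not reached.
Result: 40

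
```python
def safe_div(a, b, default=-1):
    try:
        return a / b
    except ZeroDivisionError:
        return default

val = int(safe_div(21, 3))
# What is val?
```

Step-by-step execution trace:
1. `safe_div(21, 3)` enters try: `return 21 / 3` → returns 7.0. No exception raised.
2. `except ZeroDivisionError` is skipped.
3. `int(7.0)` → 7 → val = 7.
Result: 7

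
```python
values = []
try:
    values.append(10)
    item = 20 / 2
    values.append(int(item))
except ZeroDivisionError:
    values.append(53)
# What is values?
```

Step-by-step execution trace:
1. try: `values.append(10)` → values = [10].
2. `item = 20 / 2` → item = 10.0. No exception raised.
3. `values.append(int(item))` → values = [10, 10].
4. `except ZeroDivisionError` is skipped (no exception was raised).
Result: [10, 10]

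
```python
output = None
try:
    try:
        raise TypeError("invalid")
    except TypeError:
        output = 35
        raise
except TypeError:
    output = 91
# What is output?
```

Step-by-step execution trace:
1. Inner try: `raise TypeError("invalid")` raises TypeError.
2. Inner `except TypeError` matches → output = 35.
3. bare `raise` re-raises the same TypeError.
4. Outer `except TypeError` matches → output = 91.
Result: 91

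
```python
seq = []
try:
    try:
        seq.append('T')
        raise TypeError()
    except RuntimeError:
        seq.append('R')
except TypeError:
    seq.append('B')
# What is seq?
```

Step-by-step execution trace:
1. Inner try: `seq.append('T')` → seq = ['T'].
2. `raise TypeError()` raises TypeError.
3. Inner `except RuntimeError` does not match TypeError; exception propagates to outer try.
4. Outer `except TypeError` matches → `seq.append('B')` → seq = ['T', 'B'].
Result: ['T', 'B']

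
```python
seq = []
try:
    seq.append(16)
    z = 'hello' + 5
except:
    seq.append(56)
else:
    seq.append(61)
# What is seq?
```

Step-by-step execution trace:
1. try: `seq.append(16)` → seq = [16].
2. `z = 'hello' + 5` raises TypeError.
3. bare `except` matches → `seq.append(56)` → seq = [16, 56].
4. `else` is skipped (an exception was raised).
Result: [16, 56]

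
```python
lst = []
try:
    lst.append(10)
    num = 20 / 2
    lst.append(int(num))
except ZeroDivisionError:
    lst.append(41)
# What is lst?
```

Step-by-step execution trace:
1. try: `lst.append(10)` → lst = [10].
2. `num = 20 / 2` → num = 10.0. No exception raised.
3. `lst.append(int(num))` → lst = [10, 10].
4. `except ZeroDivisionError` is skipped (no exception was raised).
Result: [10, 10]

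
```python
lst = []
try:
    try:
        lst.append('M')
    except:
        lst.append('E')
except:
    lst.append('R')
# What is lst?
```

Step-by-step execution trace:
1. Inner try: `lst.append('M')` → lst = ['M']. No exception raised.
2. Inner `except` is skipped.
3. Inner try completes normally; outer `except` is skipped.
Result: ['M']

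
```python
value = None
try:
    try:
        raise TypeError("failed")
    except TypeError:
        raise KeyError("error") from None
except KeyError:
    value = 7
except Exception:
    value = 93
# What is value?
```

Step-by-step execution trace:
1. Inner try raises TypeError; inner `except TypeError` catches it.
2. `raise KeyError(...) from None` raises KeyError (from None suppresses __context__, but the active exception is still KeyError).
3. Outer `except KeyError` matches → value = 7.
4. `except Exception` is not reached.
Result: 7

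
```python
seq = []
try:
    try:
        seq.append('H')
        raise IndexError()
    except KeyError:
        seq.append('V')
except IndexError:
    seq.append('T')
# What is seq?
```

Step-by-step execution trace:
1. Inner try: `seq.append('H')` → seq = ['H'].
2. `raise IndexError()` raises IndexError.
3. Inner `except KeyError` does not match IndexError; exception propagates to outer try.
4. Outer `except IndexError` matches → `seq.append('T')` → seq = ['H', 'T'].
Result: ['H', 'T']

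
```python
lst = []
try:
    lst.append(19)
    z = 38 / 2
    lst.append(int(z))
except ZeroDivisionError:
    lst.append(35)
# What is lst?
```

Step-by-step execution trace:
1. try: `lst.append(19)` → lst = [19].
2. `z = 38 / 2` → z = 19.0. No exception raised.
3. `lst.append(int(z))` → lst = [19, 19].
4. `except ZeroDivisionError` is skipped (no exception was raised).
Result: [19, 19]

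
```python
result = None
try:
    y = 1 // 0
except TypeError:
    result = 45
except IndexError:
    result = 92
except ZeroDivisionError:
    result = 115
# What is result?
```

Step-by-step execution trace:
1. `y = 1 // 0` raises ZeroDivisionError.
2. `except TypeError` does not match ZeroDivisionError; skipped.
3. `except IndexError` does not match ZeroDivisionError; skipped.
4. `except ZeroDivisionError` matches → result = 115.
Result: 115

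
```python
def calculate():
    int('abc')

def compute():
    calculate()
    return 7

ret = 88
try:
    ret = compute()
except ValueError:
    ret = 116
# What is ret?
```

Step-by-step execution trace:
1. ret starts at 88.
2. try: `compute()` calls `calculate()`.
3. `calculate()` evaluates `int('abc')`, which raises ValueError; it propagates through compute (uncaught).
4. `return 7` in compute is not reached; the assignment to ret does not complete.
5. `except ValueError` matches → ret = 116.
Result: 116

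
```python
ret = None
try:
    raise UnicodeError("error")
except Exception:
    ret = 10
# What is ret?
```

Step-by-step execution trace:
1. `raise UnicodeError(...)` raises UnicodeError.
2. `except Exception` matches (UnicodeError is a subclass of Exception) → ret = 10.
Result: 10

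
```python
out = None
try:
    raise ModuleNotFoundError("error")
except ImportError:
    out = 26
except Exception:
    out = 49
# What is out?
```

Step-by-step execution trace:
1. `raise ModuleNotFoundError(...)` raises ModuleNotFoundError.
2. `except ImportError` matches (ModuleNotFoundError is a subclass of ImportError) → out = 26.
3. `except Exception` is not reached.
Result: 26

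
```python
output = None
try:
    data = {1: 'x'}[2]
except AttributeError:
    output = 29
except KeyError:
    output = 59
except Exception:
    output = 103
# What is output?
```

Step-by-step execution trace:
1. `data = {1: 'x'}[2]` raises KeyError.
2. `except AttributeError` does not match KeyError; skipped.
3. `except KeyError` matches → output = 59.
4. Remaining except clauses are skipped.
Result: 59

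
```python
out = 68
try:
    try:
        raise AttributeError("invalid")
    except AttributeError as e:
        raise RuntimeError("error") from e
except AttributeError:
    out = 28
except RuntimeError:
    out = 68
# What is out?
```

Step-by-step execution trace:
1. Inner try raises AttributeError; inner `except AttributeError as e` catches it.
2. `raise RuntimeError(...) from e` raises RuntimeError (AttributeError is attached as __cause__, but only RuntimeError is active).
3. Outer `except AttributeError` does not match RuntimeError; skipped.
4. Outer `except RuntimeError` matches → out = 68.
Result: 68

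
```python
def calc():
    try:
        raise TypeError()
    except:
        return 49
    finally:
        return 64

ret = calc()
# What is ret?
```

Step-by-step execution trace:
1. `calc()` enters try: `raise TypeError()` raises TypeError.
2. bare `except` matches → `return 49` sets pending return value 49.
3. Before returning, `finally: return 64` runs and overrides the pending return.
4. calc() returns 64 → ret = 64.
Result: 64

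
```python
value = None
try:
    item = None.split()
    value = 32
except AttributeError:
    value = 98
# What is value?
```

Step-by-step execution trace:
1. `item = None.split()` raises AttributeError.
2. `value = 32` is not reached.
3. `except AttributeError` matches → value = 98.
Result: 98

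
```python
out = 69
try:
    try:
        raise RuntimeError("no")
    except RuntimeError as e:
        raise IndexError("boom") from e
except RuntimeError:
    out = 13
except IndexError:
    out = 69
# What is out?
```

Step-by-step execution trace:
1. Inner try raises RuntimeError; inner `except RuntimeError as e` catches it.
2. `raise IndexError(...) from e` raises IndexError (RuntimeError is attached as __cause__, but only IndexError is active).
3. Outer `except RuntimeError` does not match IndexError; skipped.
4. Outer `except IndexError` matches → out = 69.
Result: 69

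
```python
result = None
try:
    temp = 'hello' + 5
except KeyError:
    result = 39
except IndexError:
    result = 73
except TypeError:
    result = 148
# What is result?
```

Step-by-step execution trace:
1. `temp = 'hello' + 5` raises TypeError.
2. `except KeyError` does not match TypeError; skipped.
3. `except IndexError` does not match TypeError; skipped.
4. `except TypeError` matches → result = 148.
Result: 148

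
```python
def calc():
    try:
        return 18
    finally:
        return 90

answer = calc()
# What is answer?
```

Step-by-step execution trace:
1. `calc()` enters try: `return 18` sets pending return value 18.
2. Before returning, `finally: return 90` runs and overrides the pending return.
3. calc() returns 90 → answer = 90.
Result: 90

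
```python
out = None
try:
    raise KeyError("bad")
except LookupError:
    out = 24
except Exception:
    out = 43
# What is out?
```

Step-by-step execution trace:
1. `raise KeyError(...)` raises KeyError.
2. `except LookupError` matches (KeyError is a subclass of LookupError) → out = 24.
3. `except Exception` is not reached.
Result: 24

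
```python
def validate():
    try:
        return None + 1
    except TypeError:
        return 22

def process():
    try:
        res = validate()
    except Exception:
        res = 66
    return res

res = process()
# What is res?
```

Step-by-step execution trace:
1. `process()` calls `validate()`.
2. In validate: `None + 1` raises TypeError; `except TypeError` catches it → returns 22.
3. In process: `res = validate()` → res = 22. No exception reaches process.
4. `except Exception` is skipped; process returns 22.
5. res = 22.
Result: 22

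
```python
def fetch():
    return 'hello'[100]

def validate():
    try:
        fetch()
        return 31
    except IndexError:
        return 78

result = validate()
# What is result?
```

Step-by-step execution trace:
1. `validate()` calls `fetch()`.
2. `fetch()` evaluates `'hello'[100]`, which raises IndexError; it propagates to the caller.
3. `return 31` is not reached.
4. `except IndexError` in validate matches → returns 78.
5. result = 78.
Result: 78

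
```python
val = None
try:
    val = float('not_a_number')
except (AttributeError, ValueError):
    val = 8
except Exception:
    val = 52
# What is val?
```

Step-by-step execution trace:
1. `val = float('not_a_number')` raises ValueError.
2. `except (AttributeError, ValueError)` matches (ValueError is in the tuple) → val = 8.
3. `except Exception` is not reached.
Result: 8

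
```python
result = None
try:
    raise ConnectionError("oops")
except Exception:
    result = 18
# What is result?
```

Step-by-step execution trace:
1. `raise ConnectionError(...)` raises ConnectionError.
2. `except Exception` matches (ConnectionError is a subclass of Exception) → result = 18.
Result: 18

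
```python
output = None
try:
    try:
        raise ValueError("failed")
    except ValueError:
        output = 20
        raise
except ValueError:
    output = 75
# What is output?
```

Step-by-step execution trace:
1. Inner try: `raise ValueError("failed")` raises ValueError.
2. Inner `except ValueError` matches → output = 20.
3. bare `raise` re-raises the same ValueError.
4. Outer `except ValueError` matches → output = 75.
Result: 75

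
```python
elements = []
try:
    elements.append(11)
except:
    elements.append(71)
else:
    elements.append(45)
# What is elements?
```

Step-by-step execution trace:
1. try: `elements.append(11)` → elements = [11]. No exception raised.
2. `except` is skipped.
3. `else` runs (try completed without exception): `elements.append(45)` → elements = [11, 45].
Result: [11, 45]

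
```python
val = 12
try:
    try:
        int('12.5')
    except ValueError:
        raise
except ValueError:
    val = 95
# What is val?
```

Step-by-step execution trace:
1. Inner try: `int('12.5')` raises ValueError.
2. Inner `except ValueError` matches; bare `raise` re-raises the same ValueError.
3. Outer `except ValueError` matches → val = 95.
Result: 95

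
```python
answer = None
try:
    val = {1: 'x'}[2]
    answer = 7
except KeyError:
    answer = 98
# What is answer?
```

Step-by-step execution trace:
1. `val = {1: 'x'}[2]` raises KeyError.
2. `answer = 7` is not reached.
3. `except KeyError` matches → answer = 98.
Result: 98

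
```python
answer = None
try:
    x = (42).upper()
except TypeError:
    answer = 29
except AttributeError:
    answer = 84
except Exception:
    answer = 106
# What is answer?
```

Step-by-step execution trace:
1. `x = (42).upper()` raises AttributeError.
2. `except TypeError` does not match AttributeError; skipped.
3. `except AttributeError` matches → answer = 84.
4. Remaining except clauses are skipped.
Result: 84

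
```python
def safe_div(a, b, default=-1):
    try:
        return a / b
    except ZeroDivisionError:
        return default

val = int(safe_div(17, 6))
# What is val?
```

Step-by-step execution trace:
1. `safe_div(17, 6)` enters try: `return 17 / 6` → returns 2.8333333333333335. No exception raised.
2. `except ZeroDivisionError` is skipped.
3. `int(2.8333333333333335)` → 2 → val = 2.
Result: 2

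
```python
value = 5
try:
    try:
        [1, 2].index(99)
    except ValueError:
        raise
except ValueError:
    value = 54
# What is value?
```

Step-by-step execution trace:
1. Inner try: `[1, 2].index(99)` raises ValueError.
2. Inner `except ValueError` matches; bare `raise` re-raises the same ValueError.
3. Outer `except ValueError` matches → value = 54.
Result: 54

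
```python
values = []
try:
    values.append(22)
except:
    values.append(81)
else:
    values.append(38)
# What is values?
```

Step-by-step execution trace:
1. try: `values.append(22)` → values = [22]. No exception raised.
2. `except` is skipped.
3. `else` runs (try completed without exception): `values.append(38)` → values = [22, 38].
Result: [22, 38]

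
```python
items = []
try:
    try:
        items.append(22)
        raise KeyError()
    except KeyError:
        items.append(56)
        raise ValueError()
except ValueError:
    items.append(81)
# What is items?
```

Step-by-step execution trace:
1. Inner try: `items.append(22)` → items = [22].
2. `raise KeyError()` raises KeyError.
3. Inner `except KeyError` matches → `items.append(56)` → items = [22, 56].
4. `raise ValueError()` raises ValueError; propagates to outer try.
5. Outer `except ValueError` matches → `items.append(81)` → items = [22, 56, 81].
Result: [22, 56, 81]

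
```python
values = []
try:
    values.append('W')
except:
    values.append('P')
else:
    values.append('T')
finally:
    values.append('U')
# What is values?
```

Step-by-step execution trace:
1. try: `values.append('W')` → values = ['W']. No exception raised.
2. `except` is skipped.
3. `else` runs: `values.append('T')` → values = ['W', 'T'].
4. `finally` always runs: `values.append('U')` → values = ['W', 'T', 'U'].
Result: ['W', 'T', 'U']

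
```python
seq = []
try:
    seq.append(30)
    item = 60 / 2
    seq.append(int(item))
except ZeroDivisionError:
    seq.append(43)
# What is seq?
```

Step-by-step execution trace:
1. try: `seq.append(30)` → seq = [30].
2. `item = 60 / 2` → item = 30.0. No exception raised.
3. `seq.append(int(item))` → seq = [30, 30].
4. `except ZeroDivisionError` is skipped (no exception was raised).
Result: [30, 30]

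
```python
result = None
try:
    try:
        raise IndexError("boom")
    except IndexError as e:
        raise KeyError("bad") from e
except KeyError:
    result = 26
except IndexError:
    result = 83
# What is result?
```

Step-by-step execution trace:
1. Inner try raises IndexError; inner `except IndexError as e` catches it.
2. `raise KeyError(...) from e` raises KeyError (IndexError is attached as __cause__, but only KeyError is active).
3. Outer `except KeyError` matches → result = 26.
4. `except IndexError` is not reached.
Result: 26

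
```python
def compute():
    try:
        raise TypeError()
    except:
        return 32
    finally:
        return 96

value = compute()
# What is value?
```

Step-by-step execution trace:
1. `compute()` enters try: `raise TypeError()` raises TypeError.
2. bare `except` matches → `return 32` sets pending return value 32.
3. Before returning, `finally: return 96` runs and overrides the pending return.
4. compute() returns 96 → value = 96.
Result: 96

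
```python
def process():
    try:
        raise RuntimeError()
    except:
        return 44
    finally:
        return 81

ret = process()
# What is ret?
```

Step-by-step execution trace:
1. `process()` enters try: `raise RuntimeError()` raises RuntimeError.
2. bare `except` matches → `return 44` sets pending return value 44.
3. Before returning, `finally: return 81` runs and overrides the pending return.
4. process() returns 81 → ret = 81.
Result: 81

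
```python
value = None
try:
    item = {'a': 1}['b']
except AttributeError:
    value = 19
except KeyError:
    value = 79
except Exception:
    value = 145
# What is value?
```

Step-by-step execution trace:
1. `item = {'a': 1}['b']` raises KeyError.
2. `except AttributeError` does not match KeyError; skipped.
3. `except KeyError` matches → value = 79.
4. Remaining except clauses are skipped.
Result: 79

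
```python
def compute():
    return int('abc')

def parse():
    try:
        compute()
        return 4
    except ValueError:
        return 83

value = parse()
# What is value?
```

Step-by-step execution trace:
1. `parse()` calls `compute()`.
2. `compute()` evaluates `int('abc')`, which raises ValueError; it propagates to the caller.
3. `return 4` is not reached.
4. `except ValueError` in parse matches → returns 83.
5. value = 83.
Result: 83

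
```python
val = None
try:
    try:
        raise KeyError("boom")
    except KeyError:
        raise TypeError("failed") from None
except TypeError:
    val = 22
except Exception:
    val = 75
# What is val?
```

Step-by-step execution trace:
1. Inner try raises KeyError; inner `except KeyError` catches it.
2. `raise TypeError(...) from None` raises TypeError (from None suppresses __context__, but the active exception is still TypeError).
3. Outer `except TypeError` matches → val = 22.
4. `except Exception` is not reached.
Result: 22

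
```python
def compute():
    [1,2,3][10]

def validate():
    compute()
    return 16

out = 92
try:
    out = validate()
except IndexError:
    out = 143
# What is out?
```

Step-by-step execution trace:
1. out starts at 92.
2. try: `validate()` calls `compute()`.
3. `compute()` evaluates `[1,2,3][10]`, which raises IndexError; it propagates through validate (uncaught).
4. `return 16` in validate is not reached; the assignment to out does not complete.
5. `except IndexError` matches → out = 143.
Result: 143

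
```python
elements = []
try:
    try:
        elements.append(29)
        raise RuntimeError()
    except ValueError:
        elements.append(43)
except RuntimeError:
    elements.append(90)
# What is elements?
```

Step-by-step execution trace:
1. Inner try: `elements.append(29)` → elements = [29].
2. `raise RuntimeError()` raises RuntimeError.
3. Inner `except ValueError` does not match RuntimeError; exception propagates to outer try.
4. Outer `except RuntimeError` matches → `elements.append(90)` → elements = [29, 90].
Result: [29, 90]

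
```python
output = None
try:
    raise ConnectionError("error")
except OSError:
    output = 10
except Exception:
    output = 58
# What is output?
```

Step-by-step execution trace:
1. `raise ConnectionError(...)` raises ConnectionError.
2. `except OSError` matches (ConnectionError is a subclass of OSError) → output = 10.
3. `except Exception` is not reached.
Result: 10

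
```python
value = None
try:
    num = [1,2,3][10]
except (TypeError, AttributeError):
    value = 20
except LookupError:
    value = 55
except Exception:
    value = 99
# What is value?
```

Step-by-step execution trace:
1. `num = [1,2,3][10]` raises IndexError.
2. `except (TypeError, AttributeError)` does not match IndexError; skipped.
3. `except LookupError` matches (IndexError is a subclass of LookupError) → value = 55.
4. `except Exception` is not reached.
Result: 55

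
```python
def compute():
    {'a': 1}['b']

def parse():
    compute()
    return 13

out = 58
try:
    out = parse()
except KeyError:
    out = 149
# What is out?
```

Step-by-step execution trace:
1. out starts at 58.
2. try: `parse()` calls `compute()`.
3. `compute()` evaluates `{'a': 1}['b']`, which raises KeyError; it propagates through parse (uncaught).
4. `return 13` in parse is not reached; the assignment to out does not complete.
5. `except KeyError` matches → out = 149.
Result: 149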